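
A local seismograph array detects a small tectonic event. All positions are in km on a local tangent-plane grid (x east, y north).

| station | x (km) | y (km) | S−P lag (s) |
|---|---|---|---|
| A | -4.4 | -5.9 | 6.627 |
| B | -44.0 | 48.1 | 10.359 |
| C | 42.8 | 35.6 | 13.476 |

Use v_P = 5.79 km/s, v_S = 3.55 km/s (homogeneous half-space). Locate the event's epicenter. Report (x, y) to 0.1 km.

x ≈ -49.4 km, y ≈ -46.8 km

Distance from S−P lag: d = Δt · v_P v_S / (v_P − v_S) = Δt · (5.79·3.55)/(5.79−3.55) ≈ 9.1761·Δt.
So d_A = 60.81, d_B = 95.06, d_C = 123.66 km.
Circle about each station: (x + 4.4)² + (y + 5.9)² = 60.81²; (x + 44.0)² + (y − 48.1)² = 95.06²; (x − 42.8)² + (y − 35.6)² = 123.66².
Subtracting the A equation from the B and C equations removes the quadratic terms:
-79.2 x + 108.0 y = -1143.11
94.4 x + 83.0 y = -8548.91
Solving the 2×2 system: x ≈ -49.4, y ≈ -46.8 km.
Check against A (with the unrounded x, y): √((x + 4.4)²+(y + 5.9)²) = 60.82 ≈ 60.81 km. ✓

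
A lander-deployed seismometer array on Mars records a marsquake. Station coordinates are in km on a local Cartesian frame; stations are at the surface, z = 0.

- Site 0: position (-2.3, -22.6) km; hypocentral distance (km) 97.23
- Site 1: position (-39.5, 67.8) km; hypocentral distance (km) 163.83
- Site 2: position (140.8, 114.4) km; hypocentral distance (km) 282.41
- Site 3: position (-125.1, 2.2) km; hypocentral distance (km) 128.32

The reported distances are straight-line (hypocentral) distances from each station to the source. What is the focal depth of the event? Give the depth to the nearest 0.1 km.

depth ≈ 56.2 km

Each station gives a sphere (x−x_i)² + (y−y_i)² + z² = d_i² (stations at z=0).
Subtracting the Site 0 sphere from Site 1 and Site 2: z² cancels, leaving linear equations in x and y:
-74.4 x + 180.8 y = -11745.56
286.2 x + 274.0 y = -37905.79
Solving: x ≈ -50.396, y ≈ -85.702 km (keep extra digits for the depth step; rounded: -50.4, -85.7).
Then from the Site 0 sphere: z² = 97.23² − (x + 2.3)² − (y + 22.6)² with x = -50.396, y = -85.702, so z ≈ 56.201 ≈ 56.2 km.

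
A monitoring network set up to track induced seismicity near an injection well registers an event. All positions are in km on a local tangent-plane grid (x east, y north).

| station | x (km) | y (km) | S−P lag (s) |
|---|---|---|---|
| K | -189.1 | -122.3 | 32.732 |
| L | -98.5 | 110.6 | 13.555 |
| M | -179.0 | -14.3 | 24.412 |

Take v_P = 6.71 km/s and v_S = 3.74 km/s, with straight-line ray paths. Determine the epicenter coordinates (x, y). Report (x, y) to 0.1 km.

Distance from S−P lag: d = Δt · v_P v_S / (v_P − v_S) = Δt · (6.71·3.74)/(6.71−3.74) ≈ 8.4496·Δt.
So d_K = 276.57, d_L = 114.53, d_M = 206.27 km.
Circle about each station: (x + 189.1)² + (y + 122.3)² = 276.57²; (x + 98.5)² + (y − 110.6)² = 114.53²; (x + 179.0)² + (y + 14.3)² = 206.27².
Subtracting pairs of circle equations eliminates x²+y² and gives linear equations (the radical axes):
181.2 x + 465.8 y = 34592.35
20.2 x + 216.0 y = 15473.04
Solving the 2×2 system: x ≈ 8.9, y ≈ 70.8 km.

(8.9, 70.8)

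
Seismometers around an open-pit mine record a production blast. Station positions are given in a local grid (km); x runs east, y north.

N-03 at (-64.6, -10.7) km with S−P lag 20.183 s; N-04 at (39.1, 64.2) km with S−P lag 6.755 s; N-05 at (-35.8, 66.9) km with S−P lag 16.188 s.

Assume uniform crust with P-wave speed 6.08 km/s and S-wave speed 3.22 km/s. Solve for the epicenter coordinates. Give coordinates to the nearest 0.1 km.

(68.0, 28.1)

Distance from S−P lag: d = Δt · v_P v_S / (v_P − v_S) = Δt · (6.08·3.22)/(6.08−3.22) ≈ 6.8453·Δt.
So d_N-03 = 138.16, d_N-04 = 46.24, d_N-05 = 110.81 km.
Circle about each station: (x + 64.6)² + (y + 10.7)² = 138.16²; (x − 39.1)² + (y − 64.2)² = 46.24²; (x + 35.8)² + (y − 66.9)² = 110.81².
Subtracting the N-03 equation from the N-04 and N-05 equations removes the quadratic terms:
207.4 x + 149.8 y = 18312.85
57.6 x + 155.2 y = 8278.93
Solving the 2×2 system: x ≈ 68.0, y ≈ 28.1 km.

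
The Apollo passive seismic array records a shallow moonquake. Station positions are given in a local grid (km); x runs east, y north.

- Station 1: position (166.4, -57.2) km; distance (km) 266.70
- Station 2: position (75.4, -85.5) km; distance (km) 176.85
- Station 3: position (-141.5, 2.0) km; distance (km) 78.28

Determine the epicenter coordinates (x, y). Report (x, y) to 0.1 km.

Circle about each station: (x − 166.4)² + (y + 57.2)² = 266.70²; (x − 75.4)² + (y + 85.5)² = 176.85²; (x + 141.5)² + (y − 2.0)² = 78.28².
Subtracting the Station 1 equation from the Station 2 and Station 3 equations removes the quadratic terms:
-182.0 x − 56.6 y = 21887.58
-615.8 x + 118.4 y = 54066.58
Solving the 2×2 system: x ≈ -100.2, y ≈ -64.5 km.
Check against Station 1 (with the unrounded x, y): √((x − 166.4)²+(y + 57.2)²) = 266.70 ≈ 266.70 km. ✓

-100.2 km east, -64.5 km north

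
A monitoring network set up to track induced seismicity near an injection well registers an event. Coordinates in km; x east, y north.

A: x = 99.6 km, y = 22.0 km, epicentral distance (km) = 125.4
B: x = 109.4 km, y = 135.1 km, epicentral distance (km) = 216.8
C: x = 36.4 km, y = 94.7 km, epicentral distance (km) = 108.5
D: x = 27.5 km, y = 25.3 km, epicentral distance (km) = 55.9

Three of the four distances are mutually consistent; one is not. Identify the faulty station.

B

Solve using three stations at a time. Using A, C, D (subtract circle equations pairwise → linear system) gives (x, y) ≈ (-24.7, 5.0).
Distances from that point to each station vs reported:
  A: calculated 125.4 vs reported 125.4 → residual 0.0 km
  B: calculated 186.9 vs reported 216.8 → residual 29.9 km
  C: calculated 108.6 vs reported 108.5 → residual 0.1 km
  D: calculated 56.0 vs reported 55.9 → residual 0.1 km
A, C, D are mutually consistent (residuals ≈ 0); B is off by 29.9 km.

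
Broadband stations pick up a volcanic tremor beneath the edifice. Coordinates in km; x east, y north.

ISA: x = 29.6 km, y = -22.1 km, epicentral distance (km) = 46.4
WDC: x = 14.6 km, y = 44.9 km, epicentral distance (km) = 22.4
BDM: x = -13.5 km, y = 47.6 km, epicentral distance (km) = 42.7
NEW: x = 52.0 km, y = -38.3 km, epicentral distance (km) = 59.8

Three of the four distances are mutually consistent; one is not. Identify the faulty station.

Solve using three stations at a time. Using ISA, WDC, BDM (subtract circle equations pairwise → linear system) gives (x, y) ≈ (21.9, 23.7).
Distances from that point to each station vs reported:
  ISA: calculated 46.4 vs reported 46.4 → residual 0.0 km
  WDC: calculated 22.4 vs reported 22.4 → residual 0.0 km
  BDM: calculated 42.7 vs reported 42.7 → residual 0.0 km
  NEW: calculated 68.9 vs reported 59.8 → residual 9.1 km
ISA, WDC, BDM are mutually consistent (residuals ≈ 0); NEW is off by 9.1 km.

NEW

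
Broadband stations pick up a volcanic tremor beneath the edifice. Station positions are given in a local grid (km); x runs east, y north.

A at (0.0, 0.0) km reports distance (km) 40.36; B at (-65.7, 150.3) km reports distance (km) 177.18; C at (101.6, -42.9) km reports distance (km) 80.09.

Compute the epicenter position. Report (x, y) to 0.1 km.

39.6 km east, 7.8 km north

Circle about each station: x² + y² = 40.36²; (x + 65.7)² + (y − 150.3)² = 177.18²; (x − 101.6)² + (y + 42.9)² = 80.09².
Subtracting pairs of circle equations eliminates x²+y² and gives linear equations (the radical axes):
-131.4 x + 300.6 y = -2857.24
203.2 x − 85.8 y = 7377.49
Solving the 2×2 system: x ≈ 39.6, y ≈ 7.8 km.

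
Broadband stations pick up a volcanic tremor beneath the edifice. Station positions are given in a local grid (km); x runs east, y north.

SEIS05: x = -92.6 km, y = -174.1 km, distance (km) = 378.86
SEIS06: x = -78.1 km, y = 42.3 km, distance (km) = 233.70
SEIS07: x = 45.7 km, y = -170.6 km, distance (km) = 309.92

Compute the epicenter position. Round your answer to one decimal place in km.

Circle about each station: (x + 92.6)² + (y + 174.1)² = 378.86²; (x + 78.1)² + (y − 42.3)² = 233.70²; (x − 45.7)² + (y + 170.6)² = 309.92².
Subtracting pairs of circle equations eliminates x²+y² and gives linear equations (the radical axes):
29.0 x + 432.8 y = 57922.54
276.6 x + 7.0 y = 39791.77
Solving the 2×2 system: x ≈ 140.7, y ≈ 124.4 km.

140.7 km east, 124.4 km north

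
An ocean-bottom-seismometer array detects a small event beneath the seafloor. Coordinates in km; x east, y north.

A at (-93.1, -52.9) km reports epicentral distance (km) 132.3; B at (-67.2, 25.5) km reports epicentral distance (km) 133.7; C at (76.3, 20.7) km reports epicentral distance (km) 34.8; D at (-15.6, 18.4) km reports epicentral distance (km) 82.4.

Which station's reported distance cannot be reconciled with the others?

Solve using three stations at a time. Using B, C, D (subtract circle equations pairwise → linear system) gives (x, y) ≈ (61.5, -11.1).
Distances from that point to each station vs reported:
  A: calculated 160.1 vs reported 132.3 → residual 27.8 km
  B: calculated 133.8 vs reported 133.7 → residual 0.1 km
  C: calculated 35.1 vs reported 34.8 → residual 0.3 km
  D: calculated 82.5 vs reported 82.4 → residual 0.1 km
B, C, D are mutually consistent (residuals ≈ 0); A is off by 27.8 km.

A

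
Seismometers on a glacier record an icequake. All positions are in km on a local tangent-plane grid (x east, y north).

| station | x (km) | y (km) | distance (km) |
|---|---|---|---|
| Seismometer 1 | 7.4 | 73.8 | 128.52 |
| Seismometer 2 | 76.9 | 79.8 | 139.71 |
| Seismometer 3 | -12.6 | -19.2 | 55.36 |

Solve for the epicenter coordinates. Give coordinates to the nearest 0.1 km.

(31.7, -52.4)

Circle about each station: (x − 7.4)² + (y − 73.8)² = 128.52²; (x − 76.9)² + (y − 79.8)² = 139.71²; (x + 12.6)² + (y + 19.2)² = 55.36².
Subtracting the Seismometer 1 equation from the Seismometer 2 and Seismometer 3 equations removes the quadratic terms:
139.0 x + 12.0 y = 3778.96
-40.0 x − 186.0 y = 8478.86
Solving the 2×2 system: x ≈ 31.7, y ≈ -52.4 km.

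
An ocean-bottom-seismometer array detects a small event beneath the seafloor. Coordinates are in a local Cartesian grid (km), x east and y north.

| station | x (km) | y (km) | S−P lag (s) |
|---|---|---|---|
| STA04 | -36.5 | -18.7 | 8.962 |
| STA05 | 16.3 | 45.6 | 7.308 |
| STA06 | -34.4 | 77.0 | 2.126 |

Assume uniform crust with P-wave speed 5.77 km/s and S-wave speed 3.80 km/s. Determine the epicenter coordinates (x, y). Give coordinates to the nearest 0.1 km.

Distance from S−P lag: d = Δt · v_P v_S / (v_P − v_S) = Δt · (5.77·3.80)/(5.77−3.80) ≈ 11.1299·Δt.
So d_STA04 = 99.75, d_STA05 = 81.34, d_STA06 = 23.66 km.
Circle about each station: (x + 36.5)² + (y + 18.7)² = 99.75²; (x − 16.3)² + (y − 45.6)² = 81.34²; (x + 34.4)² + (y − 77.0)² = 23.66².
Subtracting pairs of circle equations eliminates x²+y² and gives linear equations (the radical axes):
105.6 x + 128.6 y = 3996.98
4.2 x + 191.4 y = 14820.69
Solving the 2×2 system: x ≈ -58.0, y ≈ 78.7 km.
Check against STA04 (with the unrounded x, y): √((x + 36.5)²+(y + 18.7)²) = 99.75 ≈ 99.75 km. ✓

x ≈ -58.0 km, y ≈ 78.7 km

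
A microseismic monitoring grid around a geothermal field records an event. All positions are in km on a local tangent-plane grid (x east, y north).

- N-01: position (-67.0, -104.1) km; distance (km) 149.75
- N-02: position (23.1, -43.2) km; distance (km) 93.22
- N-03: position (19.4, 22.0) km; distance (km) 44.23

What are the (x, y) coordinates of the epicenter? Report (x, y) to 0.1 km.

Circle about each station: (x + 67.0)² + (y + 104.1)² = 149.75²; (x − 23.1)² + (y + 43.2)² = 93.22²; (x − 19.4)² + (y − 22.0)² = 44.23².
Subtracting the N-01 equation from the N-02 and N-03 equations removes the quadratic terms:
180.2 x + 121.8 y = 809.13
172.8 x + 252.2 y = 6003.32
Solving the 2×2 system: x ≈ -21.6, y ≈ 38.6 km.
Check against N-01 (with the unrounded x, y): √((x + 67.0)²+(y + 104.1)²) = 149.75 ≈ 149.75 km. ✓

-21.6 km east, 38.6 km north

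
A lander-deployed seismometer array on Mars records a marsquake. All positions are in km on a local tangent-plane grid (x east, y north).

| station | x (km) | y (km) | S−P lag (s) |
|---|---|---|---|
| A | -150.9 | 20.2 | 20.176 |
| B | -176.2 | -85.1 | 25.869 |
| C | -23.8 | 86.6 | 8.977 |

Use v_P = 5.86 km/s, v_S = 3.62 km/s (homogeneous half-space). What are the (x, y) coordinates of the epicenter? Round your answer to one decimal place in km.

Distance from S−P lag: d = Δt · v_P v_S / (v_P − v_S) = Δt · (5.86·3.62)/(5.86−3.62) ≈ 9.4702·Δt.
So d_A = 191.07, d_B = 244.98, d_C = 85.01 km.
Circle about each station: (x + 150.9)² + (y − 20.2)² = 191.07²; (x + 176.2)² + (y + 85.1)² = 244.98²; (x + 23.8)² + (y − 86.6)² = 85.01².
Subtracting pairs of circle equations eliminates x²+y² and gives linear equations (the radical axes):
-50.6 x − 210.6 y = -8397.86
254.2 x + 132.8 y = 14168.19
Solving the 2×2 system: x ≈ 39.9, y ≈ 30.3 km.
Check against A (with the unrounded x, y): √((x + 150.9)²+(y − 20.2)²) = 191.08 ≈ 191.07 km. ✓

39.9 km east, 30.3 km north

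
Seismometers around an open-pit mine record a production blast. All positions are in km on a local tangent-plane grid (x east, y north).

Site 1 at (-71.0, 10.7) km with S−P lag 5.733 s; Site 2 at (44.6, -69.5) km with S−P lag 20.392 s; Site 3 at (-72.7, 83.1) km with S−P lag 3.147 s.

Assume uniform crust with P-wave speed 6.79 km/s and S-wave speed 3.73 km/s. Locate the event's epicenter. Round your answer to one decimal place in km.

Distance from S−P lag: d = Δt · v_P v_S / (v_P − v_S) = Δt · (6.79·3.73)/(6.79−3.73) ≈ 8.2767·Δt.
So d_Site 1 = 47.45, d_Site 2 = 168.78, d_Site 3 = 26.05 km.
Circle about each station: (x + 71.0)² + (y − 10.7)² = 47.45²; (x − 44.6)² + (y + 69.5)² = 168.78²; (x + 72.7)² + (y − 83.1)² = 26.05².
Subtracting pairs of circle equations eliminates x²+y² and gives linear equations (the radical axes):
231.2 x − 160.4 y = -24571.27
-3.4 x + 144.8 y = 8608.31
Solving the 2×2 system: x ≈ -66.1, y ≈ 57.9 km.

-66.1 km east, 57.9 km north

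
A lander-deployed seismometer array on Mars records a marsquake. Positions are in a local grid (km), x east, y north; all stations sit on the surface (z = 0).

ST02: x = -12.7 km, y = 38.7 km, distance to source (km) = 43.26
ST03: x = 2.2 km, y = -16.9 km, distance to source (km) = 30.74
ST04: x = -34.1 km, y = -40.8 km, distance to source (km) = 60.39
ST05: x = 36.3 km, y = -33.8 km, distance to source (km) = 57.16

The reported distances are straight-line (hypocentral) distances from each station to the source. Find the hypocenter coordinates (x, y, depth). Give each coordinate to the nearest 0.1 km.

Each station gives a sphere (x−x_i)² + (y−y_i)² + z² = d_i² (stations at z=0).
Subtracting the ST02 sphere from ST03 and ST04: z² cancels, leaving linear equations in x and y:
29.8 x − 111.2 y = -442.05
-42.8 x − 159.0 y = -607.05
Solving: x ≈ -0.293, y ≈ 3.897 km (keep extra digits for the depth step; rounded: -0.3, 3.9).
Then from the ST02 sphere: z² = 43.26² − (x + 12.7)² − (y − 38.7)² with x = -0.293, y = 3.897, so z ≈ 22.500 ≈ 22.5 km.
Check against ST05 (with the unrounded solution): distance 57.15 ≈ 57.16 km. ✓

(-0.3, 3.9, 22.5)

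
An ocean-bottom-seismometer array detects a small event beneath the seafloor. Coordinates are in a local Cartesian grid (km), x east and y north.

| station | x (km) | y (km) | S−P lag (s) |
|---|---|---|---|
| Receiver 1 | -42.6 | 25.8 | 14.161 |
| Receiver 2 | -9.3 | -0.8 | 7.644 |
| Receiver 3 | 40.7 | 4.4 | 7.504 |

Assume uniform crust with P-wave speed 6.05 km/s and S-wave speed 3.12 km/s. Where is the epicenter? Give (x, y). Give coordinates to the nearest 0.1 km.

Distance from S−P lag: d = Δt · v_P v_S / (v_P − v_S) = Δt · (6.05·3.12)/(6.05−3.12) ≈ 6.4423·Δt.
So d_Receiver 1 = 91.23, d_Receiver 2 = 49.25, d_Receiver 3 = 48.34 km.
Circle about each station: (x + 42.6)² + (y − 25.8)² = 91.23²; (x + 9.3)² + (y + 0.8)² = 49.25²; (x − 40.7)² + (y − 4.4)² = 48.34².
Subtracting the Receiver 1 equation from the Receiver 2 and Receiver 3 equations removes the quadratic terms:
66.6 x − 53.2 y = 3504.08
166.6 x − 42.8 y = 5181.61
Solving the 2×2 system: x ≈ 20.9, y ≈ -39.7 km.

20.9 km east, -39.7 km north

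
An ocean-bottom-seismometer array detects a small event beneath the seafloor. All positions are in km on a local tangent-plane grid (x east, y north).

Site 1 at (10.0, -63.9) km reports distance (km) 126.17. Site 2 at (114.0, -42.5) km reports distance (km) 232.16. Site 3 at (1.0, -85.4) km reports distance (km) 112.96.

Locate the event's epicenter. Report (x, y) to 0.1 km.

x ≈ -111.1 km, y ≈ -99.3 km

Circle about each station: (x − 10.0)² + (y + 63.9)² = 126.17²; (x − 114.0)² + (y + 42.5)² = 232.16²; (x − 1.0)² + (y + 85.4)² = 112.96².
Subtracting the Site 1 equation from the Site 2 and Site 3 equations removes the quadratic terms:
208.0 x + 42.8 y = -27360.36
-18.0 x − 43.0 y = 6269.86
Solving the 2×2 system: x ≈ -111.1, y ≈ -99.3 km.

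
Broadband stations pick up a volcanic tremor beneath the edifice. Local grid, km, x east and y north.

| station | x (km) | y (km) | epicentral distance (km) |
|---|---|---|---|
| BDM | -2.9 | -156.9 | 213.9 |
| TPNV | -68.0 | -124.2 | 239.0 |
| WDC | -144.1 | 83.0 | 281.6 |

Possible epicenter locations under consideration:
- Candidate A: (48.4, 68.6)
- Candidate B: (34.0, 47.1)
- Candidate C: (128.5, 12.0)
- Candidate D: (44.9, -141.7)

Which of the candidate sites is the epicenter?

Candidate C

For each candidate, compare |candidate − station| to the reported distance:
Candidate A: residuals BDM 17.4, TPNV 13.8, WDC 88.6 → max 88.6 km
Candidate B: residuals BDM 6.6, TPNV 39.6, WDC 99.9 → max 99.9 km
Candidate C: residuals BDM 0.1, TPNV 0.1, WDC 0.1 → max 0.1 km
Candidate D: residuals BDM 163.7, TPNV 124.8, WDC 12.0 → max 163.7 km
Only Candidate C has all residuals ≈ 0.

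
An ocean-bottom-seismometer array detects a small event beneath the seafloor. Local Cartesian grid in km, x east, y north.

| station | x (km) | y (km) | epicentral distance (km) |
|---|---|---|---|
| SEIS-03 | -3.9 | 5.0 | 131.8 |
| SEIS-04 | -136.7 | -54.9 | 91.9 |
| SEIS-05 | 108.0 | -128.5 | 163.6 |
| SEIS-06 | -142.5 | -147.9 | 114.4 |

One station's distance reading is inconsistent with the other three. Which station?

Solve using three stations at a time. Using SEIS-04, SEIS-05, SEIS-06 (subtract circle equations pairwise → linear system) gives (x, y) ≈ (-48.9, -82.1).
Distances from that point to each station vs reported:
  SEIS-03: calculated 98.0 vs reported 131.8 → residual 33.8 km
  SEIS-04: calculated 91.9 vs reported 91.9 → residual 0.0 km
  SEIS-05: calculated 163.6 vs reported 163.6 → residual 0.0 km
  SEIS-06: calculated 114.4 vs reported 114.4 → residual 0.0 km
SEIS-04, SEIS-05, SEIS-06 are mutually consistent (residuals ≈ 0); SEIS-03 is off by 33.8 km.

SEIS-03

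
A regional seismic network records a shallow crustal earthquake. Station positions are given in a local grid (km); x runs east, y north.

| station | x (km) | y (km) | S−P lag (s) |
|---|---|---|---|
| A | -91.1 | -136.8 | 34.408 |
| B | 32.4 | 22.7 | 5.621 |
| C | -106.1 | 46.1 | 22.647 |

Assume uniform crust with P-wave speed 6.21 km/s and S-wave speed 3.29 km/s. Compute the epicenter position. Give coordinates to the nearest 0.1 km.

(52.0, 56.8)

Distance from S−P lag: d = Δt · v_P v_S / (v_P − v_S) = Δt · (6.21·3.29)/(6.21−3.29) ≈ 6.9969·Δt.
So d_A = 240.75, d_B = 39.33, d_C = 158.46 km.
Circle about each station: (x + 91.1)² + (y + 136.8)² = 240.75²; (x − 32.4)² + (y − 22.7)² = 39.33²; (x + 106.1)² + (y − 46.1)² = 158.46².
Subtracting pairs of circle equations eliminates x²+y² and gives linear equations (the radical axes):
247.0 x + 319.0 y = 30965.31
-30.0 x + 365.8 y = 19219.96
Solving the 2×2 system: x ≈ 52.0, y ≈ 56.8 km.
Check against A (with the unrounded x, y): √((x + 91.1)²+(y + 136.8)²) = 240.75 ≈ 240.75 km. ✓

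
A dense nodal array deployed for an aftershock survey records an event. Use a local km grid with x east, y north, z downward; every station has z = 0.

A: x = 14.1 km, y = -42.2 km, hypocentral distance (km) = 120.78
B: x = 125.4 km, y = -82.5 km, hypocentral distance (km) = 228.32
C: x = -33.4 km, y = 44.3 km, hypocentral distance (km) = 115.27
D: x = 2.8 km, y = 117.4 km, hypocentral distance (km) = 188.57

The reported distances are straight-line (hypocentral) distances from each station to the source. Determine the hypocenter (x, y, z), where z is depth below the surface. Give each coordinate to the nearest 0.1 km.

Each station gives a sphere (x−x_i)² + (y−y_i)² + z² = d_i² (stations at z=0).
Subtracting the A sphere from B and C: z² cancels, leaving linear equations in x and y:
222.6 x − 80.6 y = -16990.45
-95.0 x + 173.0 y = 2399.04
Solving: x ≈ -89.003, y ≈ -35.007 km (keep extra digits for the depth step; rounded: -89.0, -35.0).
Then from the A sphere: z² = 120.78² − (x − 14.1)² − (y + 42.2)² with x = -89.003, y = -35.007, so z ≈ 62.497 ≈ 62.5 km.

x ≈ -89.0 km, y ≈ -35.0 km, depth ≈ 62.5 km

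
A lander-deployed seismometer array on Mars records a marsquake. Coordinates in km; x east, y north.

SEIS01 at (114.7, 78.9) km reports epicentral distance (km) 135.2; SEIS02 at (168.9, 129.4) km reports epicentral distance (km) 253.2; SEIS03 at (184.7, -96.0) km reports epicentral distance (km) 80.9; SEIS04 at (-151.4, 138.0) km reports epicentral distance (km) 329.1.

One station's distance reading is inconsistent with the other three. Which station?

Solve using three stations at a time. Using SEIS01, SEIS03, SEIS04 (subtract circle equations pairwise → linear system) gives (x, y) ≈ (114.2, -56.3).
Distances from that point to each station vs reported:
  SEIS01: calculated 135.2 vs reported 135.2 → residual 0.0 km
  SEIS02: calculated 193.6 vs reported 253.2 → residual 59.6 km
  SEIS03: calculated 80.9 vs reported 80.9 → residual 0.0 km
  SEIS04: calculated 329.1 vs reported 329.1 → residual 0.0 km
SEIS01, SEIS03, SEIS04 are mutually consistent (residuals ≈ 0); SEIS02 is off by 59.6 km.

SEIS02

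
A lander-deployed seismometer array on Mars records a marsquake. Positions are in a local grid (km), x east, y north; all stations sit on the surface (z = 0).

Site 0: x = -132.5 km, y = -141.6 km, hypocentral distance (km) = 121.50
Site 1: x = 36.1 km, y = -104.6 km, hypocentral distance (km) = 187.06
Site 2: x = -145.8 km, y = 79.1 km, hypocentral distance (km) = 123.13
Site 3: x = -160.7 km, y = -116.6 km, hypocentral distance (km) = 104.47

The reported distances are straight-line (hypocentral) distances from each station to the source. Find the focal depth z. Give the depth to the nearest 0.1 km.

Each station gives a sphere (x−x_i)² + (y−y_i)² + z² = d_i² (stations at z=0).
Subtracting the Site 0 sphere from Site 1 and Site 2: z² cancels, leaving linear equations in x and y:
337.2 x + 74.0 y = -45591.63
-26.6 x + 441.4 y = -10491.11
Solving: x ≈ -128.294, y ≈ -31.499 km (keep extra digits for the depth step; rounded: -128.3, -31.5).
Then from the Site 0 sphere: z² = 121.50² − (x + 132.5)² − (y + 141.6)² with x = -128.294, y = -31.499, so z ≈ 51.209 ≈ 51.2 km.

depth ≈ 51.2 km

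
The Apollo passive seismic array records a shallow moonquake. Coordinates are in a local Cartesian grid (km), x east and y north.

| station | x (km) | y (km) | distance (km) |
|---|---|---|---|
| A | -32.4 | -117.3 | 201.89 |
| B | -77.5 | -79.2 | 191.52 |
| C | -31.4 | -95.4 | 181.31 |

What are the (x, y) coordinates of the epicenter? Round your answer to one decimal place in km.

42.2 km east, 70.3 km north

Circle about each station: (x + 32.4)² + (y + 117.3)² = 201.89²; (x + 77.5)² + (y + 79.2)² = 191.52²; (x + 31.4)² + (y + 95.4)² = 181.31².
Subtracting the A equation from the B and C equations removes the quadratic terms:
-90.2 x + 76.2 y = 1549.50
2.0 x + 43.8 y = 3164.33
Solving the 2×2 system: x ≈ 42.2, y ≈ 70.3 km.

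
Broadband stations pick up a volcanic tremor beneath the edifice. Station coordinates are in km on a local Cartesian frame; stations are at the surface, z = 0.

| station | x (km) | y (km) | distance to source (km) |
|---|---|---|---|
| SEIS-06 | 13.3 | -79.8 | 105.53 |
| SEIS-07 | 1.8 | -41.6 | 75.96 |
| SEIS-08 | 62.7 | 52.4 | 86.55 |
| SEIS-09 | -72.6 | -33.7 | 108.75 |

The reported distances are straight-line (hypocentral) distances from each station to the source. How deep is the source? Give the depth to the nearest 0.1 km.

Each station gives a sphere (x−x_i)² + (y−y_i)² + z² = d_i² (stations at z=0).
Subtracting the SEIS-06 sphere from SEIS-07 and SEIS-08: z² cancels, leaving linear equations in x and y:
-23.0 x + 76.4 y = 555.53
98.8 x + 264.4 y = 3777.80
Solving: x ≈ 10.400, y ≈ 10.402 km (keep extra digits for the depth step; rounded: 10.4, 10.4).
Then from the SEIS-06 sphere: z² = 105.53² − (x − 13.3)² − (y + 79.8)² with x = 10.400, y = 10.402, so z ≈ 54.697 ≈ 54.7 km.
Check against SEIS-09 (with the unrounded solution): distance 108.75 ≈ 108.75 km. ✓

depth ≈ 54.7 km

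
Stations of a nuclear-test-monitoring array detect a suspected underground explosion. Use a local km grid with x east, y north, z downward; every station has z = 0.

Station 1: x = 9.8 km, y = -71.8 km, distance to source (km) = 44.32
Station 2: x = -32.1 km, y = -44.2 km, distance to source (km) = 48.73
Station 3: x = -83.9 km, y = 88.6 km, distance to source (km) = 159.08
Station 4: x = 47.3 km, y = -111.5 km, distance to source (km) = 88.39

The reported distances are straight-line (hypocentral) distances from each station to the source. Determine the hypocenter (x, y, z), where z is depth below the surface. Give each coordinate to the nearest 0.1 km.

(6.2, -39.1, 29.7)

Each station gives a sphere (x−x_i)² + (y−y_i)² + z² = d_i² (stations at z=0).
Subtracting the Station 1 sphere from Station 2 and Station 3: z² cancels, leaving linear equations in x and y:
-83.8 x + 55.2 y = -2677.58
-187.4 x + 320.8 y = -13704.29
Solving: x ≈ 6.197, y ≈ -39.099 km (keep extra digits for the depth step; rounded: 6.2, -39.1).
Then from the Station 1 sphere: z² = 44.32² − (x − 9.8)² − (y + 71.8)² with x = 6.197, y = -39.099, so z ≈ 29.697 ≈ 29.7 km.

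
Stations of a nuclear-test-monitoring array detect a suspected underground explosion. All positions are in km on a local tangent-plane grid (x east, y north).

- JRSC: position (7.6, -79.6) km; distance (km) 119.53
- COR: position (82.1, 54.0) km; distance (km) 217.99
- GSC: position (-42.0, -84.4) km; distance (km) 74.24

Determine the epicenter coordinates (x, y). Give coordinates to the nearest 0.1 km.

(-108.6, -51.6)

Circle about each station: (x − 7.6)² + (y + 79.6)² = 119.53²; (x − 82.1)² + (y − 54.0)² = 217.99²; (x + 42.0)² + (y + 84.4)² = 74.24².
Subtracting the JRSC equation from the COR and GSC equations removes the quadratic terms:
149.0 x + 267.2 y = -29969.73
-99.2 x − 9.6 y = 11269.28
Solving the 2×2 system: x ≈ -108.6, y ≈ -51.6 km.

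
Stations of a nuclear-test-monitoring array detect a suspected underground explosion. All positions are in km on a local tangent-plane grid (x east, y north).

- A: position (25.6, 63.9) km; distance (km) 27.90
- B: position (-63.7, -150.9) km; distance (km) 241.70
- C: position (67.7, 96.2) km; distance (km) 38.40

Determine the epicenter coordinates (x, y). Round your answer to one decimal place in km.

Circle about each station: (x − 25.6)² + (y − 63.9)² = 27.90²; (x + 63.7)² + (y + 150.9)² = 241.70²; (x − 67.7)² + (y − 96.2)² = 38.40².
Subtracting pairs of circle equations eliminates x²+y² and gives linear equations (the radical axes):
-178.6 x − 429.6 y = -35550.55
84.2 x + 64.6 y = 8403.01
Solving the 2×2 system: x ≈ 53.3, y ≈ 60.6 km.
Check against A (with the unrounded x, y): √((x − 25.6)²+(y − 63.9)²) = 27.91 ≈ 27.90 km. ✓

x ≈ 53.3 km, y ≈ 60.6 km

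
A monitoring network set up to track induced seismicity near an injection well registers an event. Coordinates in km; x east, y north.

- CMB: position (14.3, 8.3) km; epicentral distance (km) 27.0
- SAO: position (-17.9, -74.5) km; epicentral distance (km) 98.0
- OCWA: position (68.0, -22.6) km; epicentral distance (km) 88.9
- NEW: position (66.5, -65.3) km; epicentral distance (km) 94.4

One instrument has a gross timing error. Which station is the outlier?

NEW

Solve using three stations at a time. Using CMB, SAO, OCWA (subtract circle equations pairwise → linear system) gives (x, y) ≈ (-8.3, 23.0).
Distances from that point to each station vs reported:
  CMB: calculated 27.0 vs reported 27.0 → residual 0.0 km
  SAO: calculated 98.0 vs reported 98.0 → residual 0.0 km
  OCWA: calculated 88.9 vs reported 88.9 → residual 0.0 km
  NEW: calculated 115.7 vs reported 94.4 → residual 21.3 km
CMB, SAO, OCWA are mutually consistent (residuals ≈ 0); NEW is off by 21.3 km.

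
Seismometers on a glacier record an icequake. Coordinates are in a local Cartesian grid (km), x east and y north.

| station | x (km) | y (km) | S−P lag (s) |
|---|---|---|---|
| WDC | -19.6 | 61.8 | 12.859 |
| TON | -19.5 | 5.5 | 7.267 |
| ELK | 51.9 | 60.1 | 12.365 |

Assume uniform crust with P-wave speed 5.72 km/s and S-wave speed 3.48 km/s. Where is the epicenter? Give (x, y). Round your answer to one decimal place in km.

20.5 km east, -45.2 km north

Distance from S−P lag: d = Δt · v_P v_S / (v_P − v_S) = Δt · (5.72·3.48)/(5.72−3.48) ≈ 8.8864·Δt.
So d_WDC = 114.27, d_TON = 64.58, d_ELK = 109.88 km.
Circle about each station: (x + 19.6)² + (y − 61.8)² = 114.27²; (x + 19.5)² + (y − 5.5)² = 64.58²; (x − 51.9)² + (y − 60.1)² = 109.88².
Subtracting the WDC equation from the TON and ELK equations removes the quadratic terms:
0.2 x − 112.6 y = 5094.16
143.0 x − 3.4 y = 3086.24
Solving the 2×2 system: x ≈ 20.5, y ≈ -45.2 km.
Check against WDC (with the unrounded x, y): √((x + 19.6)²+(y − 61.8)²) = 114.27 ≈ 114.27 km. ✓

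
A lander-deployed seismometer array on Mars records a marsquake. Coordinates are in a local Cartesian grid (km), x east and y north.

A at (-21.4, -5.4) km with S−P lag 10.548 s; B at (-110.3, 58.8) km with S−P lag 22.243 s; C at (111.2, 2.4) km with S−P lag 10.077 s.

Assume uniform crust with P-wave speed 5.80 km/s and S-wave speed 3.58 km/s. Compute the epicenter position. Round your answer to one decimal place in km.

x ≈ 52.2 km, y ≈ -71.1 km

Distance from S−P lag: d = Δt · v_P v_S / (v_P − v_S) = Δt · (5.80·3.58)/(5.80−3.58) ≈ 9.3532·Δt.
So d_A = 98.66, d_B = 208.04, d_C = 94.25 km.
Circle about each station: (x + 21.4)² + (y + 5.4)² = 98.66²; (x + 110.3)² + (y − 58.8)² = 208.04²; (x − 111.2)² + (y − 2.4)² = 94.25².
Subtracting pairs of circle equations eliminates x²+y² and gives linear equations (the radical axes):
-177.8 x + 128.4 y = -18410.44
265.2 x + 15.6 y = 12734.81
Solving the 2×2 system: x ≈ 52.2, y ≈ -71.1 km.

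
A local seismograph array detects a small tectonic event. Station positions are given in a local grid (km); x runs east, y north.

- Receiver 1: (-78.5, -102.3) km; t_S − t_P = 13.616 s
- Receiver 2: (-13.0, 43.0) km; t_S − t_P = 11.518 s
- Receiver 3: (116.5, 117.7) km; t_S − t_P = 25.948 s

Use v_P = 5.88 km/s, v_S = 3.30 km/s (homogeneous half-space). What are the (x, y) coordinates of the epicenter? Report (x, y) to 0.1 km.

Distance from S−P lag: d = Δt · v_P v_S / (v_P − v_S) = Δt · (5.88·3.30)/(5.88−3.30) ≈ 7.5209·Δt.
So d_Receiver 1 = 102.40, d_Receiver 2 = 86.63, d_Receiver 3 = 195.15 km.
Circle about each station: (x + 78.5)² + (y + 102.3)² = 102.40²; (x + 13.0)² + (y − 43.0)² = 86.63²; (x − 116.5)² + (y − 117.7)² = 195.15².
Subtracting pairs of circle equations eliminates x²+y² and gives linear equations (the radical axes):
131.0 x + 290.6 y = -11628.54
390.0 x + 440.0 y = -16799.76
Solving the 2×2 system: x ≈ 4.2, y ≈ -41.9 km.

(4.2, -41.9)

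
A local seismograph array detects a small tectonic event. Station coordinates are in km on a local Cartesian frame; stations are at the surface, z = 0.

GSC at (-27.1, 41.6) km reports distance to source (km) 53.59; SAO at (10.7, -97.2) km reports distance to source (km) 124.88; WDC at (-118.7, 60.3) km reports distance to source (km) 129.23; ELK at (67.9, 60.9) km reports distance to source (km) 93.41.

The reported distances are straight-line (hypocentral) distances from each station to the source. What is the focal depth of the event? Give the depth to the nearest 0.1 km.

z ≈ 42.8 km

Each station gives a sphere (x−x_i)² + (y−y_i)² + z² = d_i² (stations at z=0).
Subtracting the GSC sphere from SAO and WDC: z² cancels, leaving linear equations in x and y:
75.6 x − 277.6 y = -5625.77
-183.2 x + 37.4 y = 1432.31
Solving: x ≈ -3.898, y ≈ 19.204 km (keep extra digits for the depth step; rounded: -3.9, 19.2).
Then from the GSC sphere: z² = 53.59² − (x + 27.1)² − (y − 41.6)² with x = -3.898, y = 19.204, so z ≈ 42.802 ≈ 42.8 km.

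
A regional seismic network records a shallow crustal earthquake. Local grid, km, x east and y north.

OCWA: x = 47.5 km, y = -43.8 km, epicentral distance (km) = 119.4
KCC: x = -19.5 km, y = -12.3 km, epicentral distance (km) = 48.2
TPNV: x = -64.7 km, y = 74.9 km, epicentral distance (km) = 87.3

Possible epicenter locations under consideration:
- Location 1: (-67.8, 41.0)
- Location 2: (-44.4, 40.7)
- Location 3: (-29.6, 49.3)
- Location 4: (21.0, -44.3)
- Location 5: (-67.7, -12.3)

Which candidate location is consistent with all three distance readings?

Location 5

For each candidate, compare |candidate − station| to the reported distance:
Location 1: residuals OCWA 23.7, KCC 23.7, TPNV 53.3 → max 53.3 km
Location 2: residuals OCWA 5.4, KCC 10.4, TPNV 47.5 → max 47.5 km
Location 3: residuals OCWA 1.5, KCC 14.2, TPNV 43.9 → max 43.9 km
Location 4: residuals OCWA 92.9, KCC 3.4, TPNV 59.5 → max 92.9 km
Location 5: residuals OCWA 0.0, KCC 0.0, TPNV 0.0 → max 0.0 km
Only Location 5 has all residuals ≈ 0.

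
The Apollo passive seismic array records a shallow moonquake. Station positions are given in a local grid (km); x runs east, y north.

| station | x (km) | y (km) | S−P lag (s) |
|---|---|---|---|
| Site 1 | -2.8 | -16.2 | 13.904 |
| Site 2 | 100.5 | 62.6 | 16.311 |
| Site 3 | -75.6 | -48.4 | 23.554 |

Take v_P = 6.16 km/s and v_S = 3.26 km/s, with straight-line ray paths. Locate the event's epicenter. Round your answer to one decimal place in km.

(87.5, -49.6)

Distance from S−P lag: d = Δt · v_P v_S / (v_P − v_S) = Δt · (6.16·3.26)/(6.16−3.26) ≈ 6.9247·Δt.
So d_Site 1 = 96.28, d_Site 2 = 112.95, d_Site 3 = 163.10 km.
Circle about each station: (x + 2.8)² + (y + 16.2)² = 96.28²; (x − 100.5)² + (y − 62.6)² = 112.95²; (x + 75.6)² + (y + 48.4)² = 163.10².
Subtracting the Site 1 equation from the Site 2 and Site 3 equations removes the quadratic terms:
206.6 x + 157.6 y = 10260.87
-145.6 x − 64.4 y = -9544.13
Solving the 2×2 system: x ≈ 87.5, y ≈ -49.6 km.
Check against Site 1 (with the unrounded x, y): √((x + 2.8)²+(y + 16.2)²) = 96.24 ≈ 96.28 km. ✓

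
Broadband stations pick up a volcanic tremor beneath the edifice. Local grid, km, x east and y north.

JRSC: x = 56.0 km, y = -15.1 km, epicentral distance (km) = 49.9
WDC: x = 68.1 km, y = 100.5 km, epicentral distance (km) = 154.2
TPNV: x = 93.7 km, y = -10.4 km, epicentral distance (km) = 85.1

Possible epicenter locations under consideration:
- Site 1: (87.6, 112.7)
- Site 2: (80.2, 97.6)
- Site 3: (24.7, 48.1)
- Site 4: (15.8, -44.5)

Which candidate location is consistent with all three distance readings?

For each candidate, compare |candidate − station| to the reported distance:
Site 1: residuals JRSC 81.7, WDC 131.2, TPNV 38.2 → max 131.2 km
Site 2: residuals JRSC 65.4, WDC 141.8, TPNV 23.7 → max 141.8 km
Site 3: residuals JRSC 20.6, WDC 86.2, TPNV 5.4 → max 86.2 km
Site 4: residuals JRSC 0.1, WDC 0.1, TPNV 0.1 → max 0.1 km
Only Site 4 has all residuals ≈ 0.

Site 4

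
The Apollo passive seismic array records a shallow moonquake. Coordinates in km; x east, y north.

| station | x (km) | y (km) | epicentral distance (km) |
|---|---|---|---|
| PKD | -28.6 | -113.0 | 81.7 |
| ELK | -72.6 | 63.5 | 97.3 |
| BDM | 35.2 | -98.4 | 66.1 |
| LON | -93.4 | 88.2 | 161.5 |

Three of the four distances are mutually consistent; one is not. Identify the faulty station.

ELK

Solve using three stations at a time. Using PKD, BDM, LON (subtract circle equations pairwise → linear system) gives (x, y) ≈ (6.1, -39.0).
Distances from that point to each station vs reported:
  PKD: calculated 81.7 vs reported 81.7 → residual 0.0 km
  ELK: calculated 129.2 vs reported 97.3 → residual 31.9 km
  BDM: calculated 66.1 vs reported 66.1 → residual 0.0 km
  LON: calculated 161.5 vs reported 161.5 → residual 0.0 km
PKD, BDM, LON are mutually consistent (residuals ≈ 0); ELK is off by 31.9 km.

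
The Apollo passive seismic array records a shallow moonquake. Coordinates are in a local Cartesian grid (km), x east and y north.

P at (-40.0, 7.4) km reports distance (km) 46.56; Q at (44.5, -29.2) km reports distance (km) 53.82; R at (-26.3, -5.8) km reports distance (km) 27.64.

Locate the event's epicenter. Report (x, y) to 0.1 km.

x ≈ -9.3 km, y ≈ -27.6 km

Circle about each station: (x + 40.0)² + (y − 7.4)² = 46.56²; (x − 44.5)² + (y + 29.2)² = 53.82²; (x + 26.3)² + (y + 5.8)² = 27.64².
Subtracting pairs of circle equations eliminates x²+y² and gives linear equations (the radical axes):
169.0 x − 73.2 y = 449.37
27.4 x − 26.4 y = 474.43
Solving the 2×2 system: x ≈ -9.3, y ≈ -27.6 km.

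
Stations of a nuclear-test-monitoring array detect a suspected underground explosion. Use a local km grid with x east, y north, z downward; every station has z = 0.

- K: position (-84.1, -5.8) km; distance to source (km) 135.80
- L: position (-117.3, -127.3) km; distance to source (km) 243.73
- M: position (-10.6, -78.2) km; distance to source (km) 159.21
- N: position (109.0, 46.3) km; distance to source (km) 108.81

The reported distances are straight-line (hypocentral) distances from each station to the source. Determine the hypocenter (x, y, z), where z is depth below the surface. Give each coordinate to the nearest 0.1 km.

(16.1, 70.1, 51.4)

Each station gives a sphere (x−x_i)² + (y−y_i)² + z² = d_i² (stations at z=0).
Subtracting the K sphere from L and M: z² cancels, leaving linear equations in x and y:
-66.4 x − 243.0 y = -18104.54
147.0 x − 144.8 y = -7785.03
Solving: x ≈ 16.097, y ≈ 70.106 km (keep extra digits for the depth step; rounded: 16.1, 70.1).
Then from the K sphere: z² = 135.80² − (x + 84.1)² − (y + 5.8)² with x = 16.097, y = 70.106, so z ≈ 51.386 ≈ 51.4 km.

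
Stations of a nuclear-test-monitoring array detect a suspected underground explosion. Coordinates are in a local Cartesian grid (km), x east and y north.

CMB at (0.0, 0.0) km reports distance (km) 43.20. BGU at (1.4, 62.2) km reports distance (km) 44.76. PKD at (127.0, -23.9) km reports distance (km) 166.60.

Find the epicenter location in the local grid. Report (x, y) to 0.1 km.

Circle about each station: x² + y² = 43.20²; (x − 1.4)² + (y − 62.2)² = 44.76²; (x − 127.0)² + (y + 23.9)² = 166.60².
Subtracting the CMB equation from the BGU and PKD equations removes the quadratic terms:
2.8 x + 124.4 y = 3733.58
254.0 x − 47.8 y = -9189.11
Solving the 2×2 system: x ≈ -30.4, y ≈ 30.7 km.

-30.4 km east, 30.7 km north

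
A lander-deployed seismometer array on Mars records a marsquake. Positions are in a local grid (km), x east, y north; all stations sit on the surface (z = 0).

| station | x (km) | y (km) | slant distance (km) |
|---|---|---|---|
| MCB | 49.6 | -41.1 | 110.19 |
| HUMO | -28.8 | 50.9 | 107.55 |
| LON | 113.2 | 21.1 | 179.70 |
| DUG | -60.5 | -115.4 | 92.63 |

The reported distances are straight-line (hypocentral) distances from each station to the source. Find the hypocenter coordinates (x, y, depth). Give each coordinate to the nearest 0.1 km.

Each station gives a sphere (x−x_i)² + (y−y_i)² + z² = d_i² (stations at z=0).
Subtracting the MCB sphere from HUMO and LON: z² cancels, leaving linear equations in x and y:
-156.8 x + 184.0 y = -154.29
127.2 x + 124.4 y = -11040.17
Solving: x ≈ -46.893, y ≈ -40.799 km (keep extra digits for the depth step; rounded: -46.9, -40.8).
Then from the MCB sphere: z² = 110.19² − (x − 49.6)² − (y + 41.1)² with x = -46.893, y = -40.799, so z ≈ 53.206 ≈ 53.2 km.
Check against DUG (with the unrounded solution): distance 92.64 ≈ 92.63 km. ✓

x ≈ -46.9 km, y ≈ -40.8 km, depth ≈ 53.2 km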